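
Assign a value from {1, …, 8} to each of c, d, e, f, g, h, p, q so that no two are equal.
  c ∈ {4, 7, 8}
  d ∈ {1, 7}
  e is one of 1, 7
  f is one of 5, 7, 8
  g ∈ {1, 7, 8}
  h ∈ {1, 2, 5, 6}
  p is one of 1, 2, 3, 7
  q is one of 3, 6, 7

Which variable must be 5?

f

The 8 variables together cover exactly {1, 2, 3, 4, 5, 6, 7, 8} — 8 values for 8 variables — and 4 appears only in c's list, so c = 4.
d and e between them cover only {1, 7} — a naked pair. Remove those values from f, g, h, p, q.
g's domain is down to {8}, so g = 8. Strike 8 from f.
So 5 goes to f.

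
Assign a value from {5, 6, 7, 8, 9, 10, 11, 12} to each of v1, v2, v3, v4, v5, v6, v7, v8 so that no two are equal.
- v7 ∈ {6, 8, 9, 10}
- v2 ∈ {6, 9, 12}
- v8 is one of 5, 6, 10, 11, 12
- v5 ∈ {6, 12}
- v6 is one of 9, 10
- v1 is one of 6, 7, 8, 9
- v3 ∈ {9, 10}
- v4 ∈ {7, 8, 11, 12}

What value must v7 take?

8

The 8 variables together cover exactly {5, 6, 7, 8, 9, 10, 11, 12} — 8 values for 8 variables — and 5 appears only in v8's list, so v8 = 5.
The 7 still-open variables together cover exactly {6, 7, 8, 9, 10, 11, 12} — 7 values for 7 variables — and 11 appears only in v4's list, so v4 = 11.
The 6 still-open variables together cover exactly {6, 7, 8, 9, 10, 12} — 6 values for 6 variables — and 7 appears only in v1's list, so v1 = 7.
The 5 still-open variables draw from only 5 values {6, 8, 9, 10, 12}, so each is used; only v7 can be 8, hence v7 = 8.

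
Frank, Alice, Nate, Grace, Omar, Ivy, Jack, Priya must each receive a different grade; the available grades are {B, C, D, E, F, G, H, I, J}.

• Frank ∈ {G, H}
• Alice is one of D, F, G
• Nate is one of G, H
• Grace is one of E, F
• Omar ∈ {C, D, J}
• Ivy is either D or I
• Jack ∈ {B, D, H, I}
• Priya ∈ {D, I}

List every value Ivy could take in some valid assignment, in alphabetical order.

The 2 variables Frank and Nate are confined to {G, H}, which locks those values in; drop them from Alice, Jack.
Ivy and Priya share exactly the 2 values {D, I}; by pigeonhole those values go to them, so strike D, I from Alice, Omar, Jack.
That leaves Alice = F. Eliminate F elsewhere: Grace.
That leaves Grace = E.
Jack must be B (only option left).
No further eliminations apply; Ivy can still be any of D, I.

D, I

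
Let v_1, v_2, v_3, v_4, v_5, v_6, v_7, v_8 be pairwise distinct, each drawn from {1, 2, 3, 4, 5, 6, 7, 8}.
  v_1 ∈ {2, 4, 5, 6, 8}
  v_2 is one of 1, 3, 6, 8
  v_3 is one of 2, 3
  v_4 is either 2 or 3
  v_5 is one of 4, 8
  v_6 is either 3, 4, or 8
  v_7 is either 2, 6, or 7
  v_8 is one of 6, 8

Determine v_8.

6

Among the 8 variables, 1 fits only v_2 (and all 8 values in {1, 2, 3, 4, 5, 6, 7, 8} must be used), so v_2 = 1.
The 7 still-open variables together cover exactly {2, 3, 4, 5, 6, 7, 8} — 7 values for 7 variables — and 5 appears only in v_1's list, so v_1 = 5.
The 6 still-open variables draw from only 6 values {2, 3, 4, 6, 7, 8}, so each is used; only v_7 can be 7, hence v_7 = 7.
The 5 still-open variables together cover exactly {2, 3, 4, 6, 8} — 5 values for 5 variables — and 6 appears only in v_8's list, so v_8 = 6.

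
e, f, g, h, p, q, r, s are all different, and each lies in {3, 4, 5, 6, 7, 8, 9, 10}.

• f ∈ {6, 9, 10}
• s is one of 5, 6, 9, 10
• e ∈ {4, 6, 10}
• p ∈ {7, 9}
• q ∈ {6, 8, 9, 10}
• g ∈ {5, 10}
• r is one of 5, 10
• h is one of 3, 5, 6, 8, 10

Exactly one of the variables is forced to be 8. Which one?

q

The 8 variables together cover exactly {3, 4, 5, 6, 7, 8, 9, 10} — 8 values for 8 variables — and 3 appears only in h's list, so h = 3.
Among the 7 still-open variables, 4 fits only e (and all 7 values in {4, 5, 6, 7, 8, 9, 10} must be used), so e = 4.
The 6 still-open variables together cover exactly {5, 6, 7, 8, 9, 10} — 6 values for 6 variables — and 7 appears only in p's list, so p = 7.
The 5 still-open variables draw from only 5 values {5, 6, 8, 9, 10}, so each is used; only q can be 8, hence q = 8.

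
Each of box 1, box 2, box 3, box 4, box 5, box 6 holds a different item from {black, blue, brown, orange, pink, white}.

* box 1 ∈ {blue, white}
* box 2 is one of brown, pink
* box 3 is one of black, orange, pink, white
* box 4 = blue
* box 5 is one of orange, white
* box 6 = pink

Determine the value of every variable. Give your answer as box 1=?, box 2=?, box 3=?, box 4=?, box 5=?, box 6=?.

box 1=white, box 2=brown, box 3=black, box 4=blue, box 5=orange, box 6=pink

box 4 has just one choice, so box 4 = blue. Remove blue from box 1.
box 6's domain is down to {pink}, so box 6 = pink. So box 2, box 3 can't be pink.
That leaves box 1 = white. So box 3, box 5 can't be white.
That leaves box 2 = brown.
box 5 must be orange (only option left). Remove orange from box 3.
box 3 must be black (only option left).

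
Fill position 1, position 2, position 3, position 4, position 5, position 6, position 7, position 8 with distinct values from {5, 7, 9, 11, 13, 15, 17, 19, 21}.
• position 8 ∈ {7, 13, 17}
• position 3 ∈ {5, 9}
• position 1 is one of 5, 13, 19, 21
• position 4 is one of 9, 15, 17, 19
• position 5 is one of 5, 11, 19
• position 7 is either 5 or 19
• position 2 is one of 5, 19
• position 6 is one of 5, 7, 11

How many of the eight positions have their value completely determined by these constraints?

3

The 2 variables position 2 and position 7 are confined to {5, 19}, which locks those values in; drop them from position 1, position 3, position 4, position 5, position 6.
position 3's domain is down to {9}, so position 3 = 9. So position 4 can't be 9.
That leaves position 5 = 11. Eliminate 11 elsewhere: position 6.
That leaves position 6 = 7. Strike 7 from position 8.
Determined: position 3=9, position 5=11, position 6=7. The other positions each still have more than one consistent value. That makes 3.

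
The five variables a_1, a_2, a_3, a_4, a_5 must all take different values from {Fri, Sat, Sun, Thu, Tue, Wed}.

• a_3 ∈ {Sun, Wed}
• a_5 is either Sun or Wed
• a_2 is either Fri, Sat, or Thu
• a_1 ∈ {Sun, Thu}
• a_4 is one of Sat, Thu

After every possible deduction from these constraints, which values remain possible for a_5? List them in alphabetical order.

Sun, Wed

The 5 variables draw from only 5 values {Fri, Sat, Sun, Thu, Wed}, so each is used; only a_2 can be Fri, hence a_2 = Fri.
The 4 still-open variables together cover exactly {Sat, Sun, Thu, Wed} — 4 values for 4 variables — and Sat appears only in a_4's list, so a_4 = Sat.
The 3 still-open variables together cover exactly {Sun, Thu, Wed} — 3 values for 3 variables — and Thu appears only in a_1's list, so a_1 = Thu.
No further eliminations apply; a_5 can still be any of Sun, Wed.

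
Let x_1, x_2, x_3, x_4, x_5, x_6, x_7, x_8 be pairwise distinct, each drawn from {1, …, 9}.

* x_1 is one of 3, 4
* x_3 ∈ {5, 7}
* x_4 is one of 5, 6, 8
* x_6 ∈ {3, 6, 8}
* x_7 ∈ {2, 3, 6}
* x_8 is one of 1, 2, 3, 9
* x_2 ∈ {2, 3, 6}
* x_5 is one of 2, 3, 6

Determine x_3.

x_2, x_5, x_7 between them cover only {2, 3, 6} — a naked triple. Remove those values from x_1, x_4, x_6, x_8.
x_1's domain is down to {4}, so x_1 = 4.
x_6 must be 8 (only option left). Strike 8 from x_4.
x_4 must be 5 (only option left). Eliminate 5 elsewhere: x_3.
So x_3 = 7.

7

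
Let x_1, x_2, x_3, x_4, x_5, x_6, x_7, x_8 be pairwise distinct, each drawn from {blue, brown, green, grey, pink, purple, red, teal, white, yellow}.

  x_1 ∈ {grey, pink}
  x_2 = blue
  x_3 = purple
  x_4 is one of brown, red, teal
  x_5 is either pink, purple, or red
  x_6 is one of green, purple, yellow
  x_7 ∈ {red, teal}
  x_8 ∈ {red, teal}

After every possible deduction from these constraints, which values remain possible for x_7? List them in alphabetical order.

red, teal

x_2 must be blue (only option left).
x_3 must be purple (only option left). Remove purple from x_5, x_6.
The 2 variables x_7 and x_8 are confined to {red, teal}, which locks those values in; drop them from x_4, x_5.
That leaves x_4 = brown.
That leaves x_5 = pink. Strike pink from x_1.
x_1 must be grey (only option left).
No further eliminations apply; x_7 can still be any of red, teal.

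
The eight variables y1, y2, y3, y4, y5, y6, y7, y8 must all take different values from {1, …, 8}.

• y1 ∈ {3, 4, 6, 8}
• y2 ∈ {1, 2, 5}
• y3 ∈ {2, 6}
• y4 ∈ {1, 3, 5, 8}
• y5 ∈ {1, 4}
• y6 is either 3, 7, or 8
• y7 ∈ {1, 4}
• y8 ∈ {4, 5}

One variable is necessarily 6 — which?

y3

The 8 variables together cover exactly {1, 2, 3, 4, 5, 6, 7, 8} — 8 values for 8 variables — and 7 appears only in y6's list, so y6 = 7.
y5 and y7 between them cover only {1, 4} — a naked pair. Remove those values from y1, y2, y4, y8.
y8 must be 5 (only option left). Remove 5 from y2, y4.
y2 must be 2 (only option left). Strike 2 from y3.
So 6 goes to y3.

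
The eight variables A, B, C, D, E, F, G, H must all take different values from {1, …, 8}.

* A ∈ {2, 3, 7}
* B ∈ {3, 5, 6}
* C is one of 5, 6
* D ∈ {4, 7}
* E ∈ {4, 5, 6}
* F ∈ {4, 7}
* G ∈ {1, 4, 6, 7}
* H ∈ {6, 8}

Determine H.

The 8 variables draw from only 8 values {1, 2, 3, 4, 5, 6, 7, 8}, so each is used; only G can be 1, hence G = 1.
Among the 7 still-open variables, 2 fits only A (and all 7 values in {2, 3, 4, 5, 6, 7, 8} must be used), so A = 2.
The 6 still-open variables draw from only 6 values {3, 4, 5, 6, 7, 8}, so each is used; only B can be 3, hence B = 3.
The 5 still-open variables draw from only 5 values {4, 5, 6, 7, 8}, so each is used; only H can be 8, hence H = 8.

8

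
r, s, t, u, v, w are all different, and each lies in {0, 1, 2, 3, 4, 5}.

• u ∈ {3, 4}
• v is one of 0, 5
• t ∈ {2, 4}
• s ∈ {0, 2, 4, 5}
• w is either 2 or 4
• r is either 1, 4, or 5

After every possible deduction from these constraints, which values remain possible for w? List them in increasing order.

Among the 6 variables, 1 fits only r (and all 6 values in {0, 1, 2, 3, 4, 5} must be used), so r = 1.
Among the 5 still-open variables, 3 fits only u (and all 5 values in {0, 2, 3, 4, 5} must be used), so u = 3.
t and w share exactly the 2 values {2, 4}; by pigeonhole those values go to them, so strike 2, 4 from s.
No further eliminations apply; w can still be any of 2, 4.

2, 4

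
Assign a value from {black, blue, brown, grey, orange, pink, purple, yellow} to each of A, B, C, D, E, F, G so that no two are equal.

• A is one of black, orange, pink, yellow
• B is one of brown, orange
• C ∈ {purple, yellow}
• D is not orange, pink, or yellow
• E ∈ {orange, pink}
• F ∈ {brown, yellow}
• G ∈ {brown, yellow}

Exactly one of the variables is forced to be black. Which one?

F and G between them cover only {brown, yellow} — a naked pair. Remove those values from A, B, C, D.
B has just one choice, so B = orange. Remove orange from A, E.
That leaves C = purple. Remove purple from D.
E must be pink (only option left). Eliminate pink elsewhere: A.
So black goes to A.

A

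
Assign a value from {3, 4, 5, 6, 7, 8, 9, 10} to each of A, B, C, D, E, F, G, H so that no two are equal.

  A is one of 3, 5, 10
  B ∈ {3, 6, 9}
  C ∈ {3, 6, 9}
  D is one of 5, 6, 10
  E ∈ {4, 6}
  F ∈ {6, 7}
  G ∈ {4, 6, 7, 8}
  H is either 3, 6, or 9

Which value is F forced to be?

The 8 variables draw from only 8 values {3, 4, 5, 6, 7, 8, 9, 10}, so each is used; only G can be 8, hence G = 8.
The 7 still-open variables draw from only 7 values {3, 4, 5, 6, 7, 9, 10}, so each is used; only E can be 4, hence E = 4.
The 6 still-open variables draw from only 6 values {3, 5, 6, 7, 9, 10}, so each is used; only F can be 7, hence F = 7.

7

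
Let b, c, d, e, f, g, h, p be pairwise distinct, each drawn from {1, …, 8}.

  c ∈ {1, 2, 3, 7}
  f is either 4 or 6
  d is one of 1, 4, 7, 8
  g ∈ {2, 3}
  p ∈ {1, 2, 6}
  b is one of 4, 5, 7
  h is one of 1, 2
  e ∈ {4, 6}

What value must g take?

3

The 8 variables together cover exactly {1, 2, 3, 4, 5, 6, 7, 8} — 8 values for 8 variables — and 5 appears only in b's list, so b = 5.
The 7 still-open variables draw from only 7 values {1, 2, 3, 4, 6, 7, 8}, so each is used; only d can be 8, hence d = 8.
The 6 still-open variables draw from only 6 values {1, 2, 3, 4, 6, 7}, so each is used; only c can be 7, hence c = 7.
The 5 still-open variables draw from only 5 values {1, 2, 3, 4, 6}, so each is used; only g can be 3, hence g = 3.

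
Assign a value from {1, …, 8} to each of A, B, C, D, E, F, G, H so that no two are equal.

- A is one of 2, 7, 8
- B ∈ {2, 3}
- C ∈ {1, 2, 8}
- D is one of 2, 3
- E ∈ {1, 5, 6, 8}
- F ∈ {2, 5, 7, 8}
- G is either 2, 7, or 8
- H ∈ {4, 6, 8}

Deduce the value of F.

5

Among the 8 variables, 4 fits only H (and all 8 values in {1, 2, 3, 4, 5, 6, 7, 8} must be used), so H = 4.
The 7 still-open variables draw from only 7 values {1, 2, 3, 5, 6, 7, 8}, so each is used; only E can be 6, hence E = 6.
The 6 still-open variables draw from only 6 values {1, 2, 3, 5, 7, 8}, so each is used; only C can be 1, hence C = 1.
The 5 still-open variables together cover exactly {2, 3, 5, 7, 8} — 5 values for 5 variables — and 5 appears only in F's list, so F = 5.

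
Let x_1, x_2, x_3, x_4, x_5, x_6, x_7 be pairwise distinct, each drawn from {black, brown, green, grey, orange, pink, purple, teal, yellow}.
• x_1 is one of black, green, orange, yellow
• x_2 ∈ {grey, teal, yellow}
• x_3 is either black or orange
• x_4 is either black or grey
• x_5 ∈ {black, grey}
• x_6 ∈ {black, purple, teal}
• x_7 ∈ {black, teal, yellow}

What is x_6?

The 7 variables draw from only 7 values {black, green, grey, orange, purple, teal, yellow}, so each is used; only x_1 can be green, hence x_1 = green.
The 6 still-open variables together cover exactly {black, grey, orange, purple, teal, yellow} — 6 values for 6 variables — and orange appears only in x_3's list, so x_3 = orange.
The 5 still-open variables together cover exactly {black, grey, purple, teal, yellow} — 5 values for 5 variables — and purple appears only in x_6's list, so x_6 = purple.

purple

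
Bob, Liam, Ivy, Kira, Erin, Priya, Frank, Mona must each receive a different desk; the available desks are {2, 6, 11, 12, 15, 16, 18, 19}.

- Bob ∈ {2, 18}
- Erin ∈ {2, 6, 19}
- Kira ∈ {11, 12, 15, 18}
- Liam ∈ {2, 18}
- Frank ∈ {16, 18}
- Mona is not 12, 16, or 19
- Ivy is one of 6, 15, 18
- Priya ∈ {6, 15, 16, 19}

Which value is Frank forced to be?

Among the 8 variables, 12 fits only Kira (and all 8 values in {2, 6, 11, 12, 15, 16, 18, 19} must be used), so Kira = 12.
The 7 still-open variables draw from only 7 values {2, 6, 11, 15, 16, 18, 19}, so each is used; only Mona can be 11, hence Mona = 11.
Bob and Liam between them cover only {2, 18} — a naked pair. Remove those values from Ivy, Erin, Frank.
So Frank = 16.

16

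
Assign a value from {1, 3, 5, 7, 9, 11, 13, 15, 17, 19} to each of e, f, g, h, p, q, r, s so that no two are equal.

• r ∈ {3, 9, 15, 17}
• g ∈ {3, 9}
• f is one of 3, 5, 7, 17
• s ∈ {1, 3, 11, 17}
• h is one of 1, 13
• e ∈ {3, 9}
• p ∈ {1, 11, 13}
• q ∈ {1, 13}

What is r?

The 2 variables e and g are confined to {3, 9}, which locks those values in; drop them from f, r, s.
The 2 variables h and q are confined to {1, 13}, which locks those values in; drop them from p, s.
p has just one choice, so p = 11. Eliminate 11 elsewhere: s.
s's domain is down to {17}, so s = 17. So f, r can't be 17.
So r = 15.

15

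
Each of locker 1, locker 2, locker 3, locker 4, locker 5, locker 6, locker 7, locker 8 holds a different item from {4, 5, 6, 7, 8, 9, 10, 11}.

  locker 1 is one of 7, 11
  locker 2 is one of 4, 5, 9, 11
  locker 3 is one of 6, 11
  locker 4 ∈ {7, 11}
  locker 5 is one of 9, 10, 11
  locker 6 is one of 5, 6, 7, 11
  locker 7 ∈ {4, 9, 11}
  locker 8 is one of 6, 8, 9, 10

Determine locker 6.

The 8 variables draw from only 8 values {4, 5, 6, 7, 8, 9, 10, 11}, so each is used; only locker 8 can be 8, hence locker 8 = 8.
The 7 still-open variables draw from only 7 values {4, 5, 6, 7, 9, 10, 11}, so each is used; only locker 5 can be 10, hence locker 5 = 10.
locker 1 and locker 4 share exactly the 2 values {7, 11}; by pigeonhole those values go to them, so strike 7, 11 from locker 2, locker 3, locker 6, locker 7.
locker 3 has just one choice, so locker 3 = 6. Strike 6 from locker 6.
So locker 6 = 5.

5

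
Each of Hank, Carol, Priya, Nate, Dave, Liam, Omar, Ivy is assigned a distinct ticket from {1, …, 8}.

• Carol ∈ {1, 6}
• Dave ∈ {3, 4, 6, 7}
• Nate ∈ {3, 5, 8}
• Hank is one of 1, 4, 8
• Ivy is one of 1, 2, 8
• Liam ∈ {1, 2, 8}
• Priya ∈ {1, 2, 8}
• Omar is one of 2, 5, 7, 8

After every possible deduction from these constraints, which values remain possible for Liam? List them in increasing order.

The 3 variables Priya, Liam, Ivy are confined to {1, 2, 8}, which locks those values in; drop them from Hank, Carol, Nate, Omar.
That leaves Hank = 4. So Dave can't be 4.
Carol must be 6 (only option left). So Dave can't be 6.
No further eliminations apply; Liam can still be any of 1, 2, 8.

1, 2, 8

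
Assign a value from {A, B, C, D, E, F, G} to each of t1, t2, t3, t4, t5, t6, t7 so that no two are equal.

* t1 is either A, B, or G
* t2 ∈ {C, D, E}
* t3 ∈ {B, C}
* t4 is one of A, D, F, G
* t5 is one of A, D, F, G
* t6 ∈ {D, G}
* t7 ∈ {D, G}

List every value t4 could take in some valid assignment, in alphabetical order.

Among the 7 variables, E fits only t2 (and all 7 values in {A, B, C, D, E, F, G} must be used), so t2 = E.
Among the 6 still-open variables, C fits only t3 (and all 6 values in {A, B, C, D, F, G} must be used), so t3 = C.
The 5 still-open variables together cover exactly {A, B, D, F, G} — 5 values for 5 variables — and B appears only in t1's list, so t1 = B.
t6 and t7 share exactly the 2 values {D, G}; by pigeonhole those values go to them, so strike D, G from t4, t5.
No further eliminations apply; t4 can still be any of A, F.

A, F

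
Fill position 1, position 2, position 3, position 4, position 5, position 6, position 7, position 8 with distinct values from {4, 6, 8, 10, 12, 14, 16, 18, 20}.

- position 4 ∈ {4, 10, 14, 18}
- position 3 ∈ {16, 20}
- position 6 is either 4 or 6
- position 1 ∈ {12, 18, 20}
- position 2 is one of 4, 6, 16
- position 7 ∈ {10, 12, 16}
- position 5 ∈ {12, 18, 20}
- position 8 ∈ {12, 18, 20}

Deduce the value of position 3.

16

Among the 8 variables, 14 fits only position 4 (and all 8 values in {4, 6, 10, 12, 14, 16, 18, 20} must be used), so position 4 = 14.
The 7 still-open variables together cover exactly {4, 6, 10, 12, 16, 18, 20} — 7 values for 7 variables — and 10 appears only in position 7's list, so position 7 = 10.
The 3 variables position 1, position 5, position 8 are confined to {12, 18, 20}, which locks those values in; drop them from position 3.
So position 3 = 16.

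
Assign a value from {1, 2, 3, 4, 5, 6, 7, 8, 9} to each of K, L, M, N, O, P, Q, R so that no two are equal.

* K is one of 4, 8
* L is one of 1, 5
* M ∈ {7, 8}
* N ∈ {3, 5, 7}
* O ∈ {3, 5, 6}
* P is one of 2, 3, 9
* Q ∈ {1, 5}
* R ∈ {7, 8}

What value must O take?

The 2 variables L and Q are confined to {1, 5}, which locks those values in; drop them from N, O.
M and R between them cover only {7, 8} — a naked pair. Remove those values from K, N.
K's domain is down to {4}, so K = 4.
N has just one choice, so N = 3. Eliminate 3 elsewhere: O, P.
So O = 6.

6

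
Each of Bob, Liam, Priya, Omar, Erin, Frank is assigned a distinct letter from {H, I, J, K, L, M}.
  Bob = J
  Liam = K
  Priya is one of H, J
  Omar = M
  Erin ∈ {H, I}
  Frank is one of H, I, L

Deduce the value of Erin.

Bob must be J (only option left). Strike J from Priya.
Liam must be K (only option left).
Priya has just one choice, so Priya = H. Remove H from Erin, Frank.
So Erin = I.

I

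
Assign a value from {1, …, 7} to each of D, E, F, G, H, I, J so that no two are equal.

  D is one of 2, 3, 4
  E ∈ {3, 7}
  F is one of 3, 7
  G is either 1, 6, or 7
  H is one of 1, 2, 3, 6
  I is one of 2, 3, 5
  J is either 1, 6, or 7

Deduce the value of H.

Among the 7 variables, 4 fits only D (and all 7 values in {1, 2, 3, 4, 5, 6, 7} must be used), so D = 4.
The 6 still-open variables draw from only 6 values {1, 2, 3, 5, 6, 7}, so each is used; only I can be 5, hence I = 5.
The 5 still-open variables draw from only 5 values {1, 2, 3, 6, 7}, so each is used; only H can be 2, hence H = 2.

2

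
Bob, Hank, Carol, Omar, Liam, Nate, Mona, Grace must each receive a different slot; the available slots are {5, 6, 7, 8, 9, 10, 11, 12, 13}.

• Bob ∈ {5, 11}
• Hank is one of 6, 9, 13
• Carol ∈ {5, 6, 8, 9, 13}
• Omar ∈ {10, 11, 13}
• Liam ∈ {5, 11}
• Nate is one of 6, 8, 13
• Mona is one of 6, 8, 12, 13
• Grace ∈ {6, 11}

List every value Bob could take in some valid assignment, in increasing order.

5, 11

Among the 8 variables, 10 fits only Omar (and all 8 values in {5, 6, 8, 9, 10, 11, 12, 13} must be used), so Omar = 10.
Among the 7 still-open variables, 12 fits only Mona (and all 7 values in {5, 6, 8, 9, 11, 12, 13} must be used), so Mona = 12.
Bob and Liam between them cover only {5, 11} — a naked pair. Remove those values from Carol, Grace.
Grace's domain is down to {6}, so Grace = 6. Remove 6 from Hank, Carol, Nate.
No further eliminations apply; Bob can still be any of 5, 11.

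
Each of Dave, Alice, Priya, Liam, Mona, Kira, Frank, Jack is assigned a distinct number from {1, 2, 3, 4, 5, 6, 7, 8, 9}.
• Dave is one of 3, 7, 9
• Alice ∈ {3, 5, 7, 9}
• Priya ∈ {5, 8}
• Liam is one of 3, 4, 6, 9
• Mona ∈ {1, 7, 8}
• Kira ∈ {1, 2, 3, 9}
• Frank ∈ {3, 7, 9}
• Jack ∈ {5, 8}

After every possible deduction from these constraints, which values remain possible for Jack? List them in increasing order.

5, 8

The 2 variables Priya and Jack are confined to {5, 8}, which locks those values in; drop them from Alice, Mona.
Dave, Alice, Frank between them cover only {3, 7, 9} — a naked triple. Remove those values from Liam, Mona, Kira.
Mona must be 1 (only option left). Remove 1 from Kira.
Kira has just one choice, so Kira = 2.
No further eliminations apply; Jack can still be any of 5, 8.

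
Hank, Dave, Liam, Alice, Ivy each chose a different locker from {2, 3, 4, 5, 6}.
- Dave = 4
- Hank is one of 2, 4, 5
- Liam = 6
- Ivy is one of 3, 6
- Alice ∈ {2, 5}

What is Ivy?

3

Dave has just one choice, so Dave = 4. So Hank can't be 4.
That leaves Liam = 6. Remove 6 from Ivy.
So Ivy = 3.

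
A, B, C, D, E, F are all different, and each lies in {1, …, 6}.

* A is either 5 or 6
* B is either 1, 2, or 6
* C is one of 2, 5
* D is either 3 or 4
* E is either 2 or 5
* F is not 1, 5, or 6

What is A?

Among the 6 variables, 1 fits only B (and all 6 values in {1, 2, 3, 4, 5, 6} must be used), so B = 1.
The 5 still-open variables draw from only 5 values {2, 3, 4, 5, 6}, so each is used; only A can be 6, hence A = 6.

6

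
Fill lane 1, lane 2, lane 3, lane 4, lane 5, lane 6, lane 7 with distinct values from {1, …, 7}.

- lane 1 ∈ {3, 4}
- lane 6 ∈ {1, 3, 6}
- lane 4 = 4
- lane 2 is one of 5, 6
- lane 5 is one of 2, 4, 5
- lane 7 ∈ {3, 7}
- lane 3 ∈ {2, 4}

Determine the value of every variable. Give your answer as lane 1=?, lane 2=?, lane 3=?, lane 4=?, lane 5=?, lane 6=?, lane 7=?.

lane 4 has just one choice, so lane 4 = 4. Eliminate 4 elsewhere: lane 1, lane 3, lane 5.
lane 1's domain is down to {3}, so lane 1 = 3. Strike 3 from lane 6, lane 7.
lane 3's domain is down to {2}, so lane 3 = 2. So lane 5 can't be 2.
That leaves lane 5 = 5. So lane 2 can't be 5.
lane 7's domain is down to {7}, so lane 7 = 7.
lane 2's domain is down to {6}, so lane 2 = 6. Strike 6 from lane 6.
lane 6 has just one choice, so lane 6 = 1.

lane 1=3, lane 2=6, lane 3=2, lane 4=4, lane 5=5, lane 6=1, lane 7=7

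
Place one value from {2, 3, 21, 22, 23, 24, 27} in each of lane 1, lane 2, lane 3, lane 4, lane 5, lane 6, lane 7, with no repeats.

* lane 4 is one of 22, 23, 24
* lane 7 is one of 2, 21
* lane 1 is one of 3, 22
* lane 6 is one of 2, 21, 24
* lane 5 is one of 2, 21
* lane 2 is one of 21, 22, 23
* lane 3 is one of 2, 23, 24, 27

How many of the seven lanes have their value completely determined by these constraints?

The 7 variables together cover exactly {2, 3, 21, 22, 23, 24, 27} — 7 values for 7 variables — and 3 appears only in lane 1's list, so lane 1 = 3.
Among the 6 still-open variables, 27 fits only lane 3 (and all 6 values in {2, 21, 22, 23, 24, 27} must be used), so lane 3 = 27.
The 2 variables lane 5 and lane 7 are confined to {2, 21}, which locks those values in; drop them from lane 2, lane 6.
lane 6 has just one choice, so lane 6 = 24. So lane 4 can't be 24.
Determined: lane 1=3, lane 3=27, lane 6=24. The other lanes each still have more than one consistent value. That makes 3.

3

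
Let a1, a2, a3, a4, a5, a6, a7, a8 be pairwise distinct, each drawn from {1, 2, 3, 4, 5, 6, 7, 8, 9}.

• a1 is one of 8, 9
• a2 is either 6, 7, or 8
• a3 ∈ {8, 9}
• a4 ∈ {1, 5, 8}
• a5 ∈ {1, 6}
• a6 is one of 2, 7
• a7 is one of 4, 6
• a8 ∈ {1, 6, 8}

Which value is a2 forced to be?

7

Among the 8 variables, 2 fits only a6 (and all 8 values in {1, 2, 4, 5, 6, 7, 8, 9} must be used), so a6 = 2.
Among the 7 still-open variables, 4 fits only a7 (and all 7 values in {1, 4, 5, 6, 7, 8, 9} must be used), so a7 = 4.
Among the 6 still-open variables, 5 fits only a4 (and all 6 values in {1, 5, 6, 7, 8, 9} must be used), so a4 = 5.
The 5 still-open variables draw from only 5 values {1, 6, 7, 8, 9}, so each is used; only a2 can be 7, hence a2 = 7.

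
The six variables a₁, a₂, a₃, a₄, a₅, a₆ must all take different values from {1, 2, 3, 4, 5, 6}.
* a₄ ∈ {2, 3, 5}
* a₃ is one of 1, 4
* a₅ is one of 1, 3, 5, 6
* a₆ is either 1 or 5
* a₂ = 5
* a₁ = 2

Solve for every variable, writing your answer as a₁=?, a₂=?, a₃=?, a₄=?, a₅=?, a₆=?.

a₁ has just one choice, so a₁ = 2. Strike 2 from a₄.
a₂'s domain is down to {5}, so a₂ = 5. Remove 5 from a₄, a₅, a₆.
a₄'s domain is down to {3}, so a₄ = 3. Strike 3 from a₅.
a₆ has just one choice, so a₆ = 1. So a₃, a₅ can't be 1.
a₃ has just one choice, so a₃ = 4.
a₅ must be 6 (only option left).

a₁=2, a₂=5, a₃=4, a₄=3, a₅=6, a₆=1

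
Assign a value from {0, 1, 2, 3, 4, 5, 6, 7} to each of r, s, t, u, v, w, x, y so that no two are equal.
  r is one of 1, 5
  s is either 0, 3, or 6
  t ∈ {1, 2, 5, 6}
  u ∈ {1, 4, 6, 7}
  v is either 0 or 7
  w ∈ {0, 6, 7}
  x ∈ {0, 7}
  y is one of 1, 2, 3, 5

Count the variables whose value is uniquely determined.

3

The 8 variables together cover exactly {0, 1, 2, 3, 4, 5, 6, 7} — 8 values for 8 variables — and 4 appears only in u's list, so u = 4.
The 2 variables v and x are confined to {0, 7}, which locks those values in; drop them from s, w.
w has just one choice, so w = 6. So s, t can't be 6.
s has just one choice, so s = 3. So y can't be 3.
Determined: s=3, u=4, w=6. The other variables each still have more than one consistent value. That makes 3.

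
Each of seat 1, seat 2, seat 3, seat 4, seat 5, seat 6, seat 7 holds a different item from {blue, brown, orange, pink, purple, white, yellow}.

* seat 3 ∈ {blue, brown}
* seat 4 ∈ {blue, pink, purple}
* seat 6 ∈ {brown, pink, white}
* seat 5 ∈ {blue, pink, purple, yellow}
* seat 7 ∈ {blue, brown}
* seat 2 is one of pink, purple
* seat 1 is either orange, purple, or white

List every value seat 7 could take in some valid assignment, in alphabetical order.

blue, brown

The 7 variables draw from only 7 values {blue, brown, orange, pink, purple, white, yellow}, so each is used; only seat 1 can be orange, hence seat 1 = orange.
The 6 still-open variables draw from only 6 values {blue, brown, pink, purple, white, yellow}, so each is used; only seat 6 can be white, hence seat 6 = white.
Among the 5 still-open variables, yellow fits only seat 5 (and all 5 values in {blue, brown, pink, purple, yellow} must be used), so seat 5 = yellow.
seat 3 and seat 7 share exactly the 2 values {blue, brown}; by pigeonhole those values go to them, so strike blue, brown from seat 4.
No further eliminations apply; seat 7 can still be any of blue, brown.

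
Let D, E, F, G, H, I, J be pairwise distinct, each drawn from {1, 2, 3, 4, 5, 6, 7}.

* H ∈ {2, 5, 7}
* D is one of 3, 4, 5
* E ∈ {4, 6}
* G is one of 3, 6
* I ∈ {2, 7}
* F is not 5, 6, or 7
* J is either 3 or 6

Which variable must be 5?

The 7 variables draw from only 7 values {1, 2, 3, 4, 5, 6, 7}, so each is used; only F can be 1, hence F = 1.
G and J share exactly the 2 values {3, 6}; by pigeonhole those values go to them, so strike 3, 6 from D, E.
E's domain is down to {4}, so E = 4. Remove 4 from D.
So 5 goes to D.

D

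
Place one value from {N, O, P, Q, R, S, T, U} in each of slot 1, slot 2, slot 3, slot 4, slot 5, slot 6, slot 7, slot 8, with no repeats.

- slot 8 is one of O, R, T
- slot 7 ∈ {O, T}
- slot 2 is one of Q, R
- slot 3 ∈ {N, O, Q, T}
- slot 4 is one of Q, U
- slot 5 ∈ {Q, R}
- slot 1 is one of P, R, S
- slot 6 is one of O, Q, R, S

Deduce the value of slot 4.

U

The 8 variables draw from only 8 values {N, O, P, Q, R, S, T, U}, so each is used; only slot 3 can be N, hence slot 3 = N.
The 7 still-open variables together cover exactly {O, P, Q, R, S, T, U} — 7 values for 7 variables — and P appears only in slot 1's list, so slot 1 = P.
The 6 still-open variables together cover exactly {O, Q, R, S, T, U} — 6 values for 6 variables — and S appears only in slot 6's list, so slot 6 = S.
The 5 still-open variables together cover exactly {O, Q, R, T, U} — 5 values for 5 variables — and U appears only in slot 4's list, so slot 4 = U.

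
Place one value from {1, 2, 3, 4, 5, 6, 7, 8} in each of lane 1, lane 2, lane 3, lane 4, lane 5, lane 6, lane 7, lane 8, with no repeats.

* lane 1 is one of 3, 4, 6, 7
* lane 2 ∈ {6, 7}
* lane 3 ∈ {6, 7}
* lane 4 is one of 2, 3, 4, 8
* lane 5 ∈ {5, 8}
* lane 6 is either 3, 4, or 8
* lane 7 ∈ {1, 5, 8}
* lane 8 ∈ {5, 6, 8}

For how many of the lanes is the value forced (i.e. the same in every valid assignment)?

The 8 variables together cover exactly {1, 2, 3, 4, 5, 6, 7, 8} — 8 values for 8 variables — and 1 appears only in lane 7's list, so lane 7 = 1.
The 7 still-open variables together cover exactly {2, 3, 4, 5, 6, 7, 8} — 7 values for 7 variables — and 2 appears only in lane 4's list, so lane 4 = 2.
The 2 variables lane 2 and lane 3 are confined to {6, 7}, which locks those values in; drop them from lane 1, lane 8.
lane 5 and lane 8 share exactly the 2 values {5, 8}; by pigeonhole those values go to them, so strike 5, 8 from lane 6.
Determined: lane 4=2, lane 7=1. The other lanes each still have more than one consistent value. That makes 2.

2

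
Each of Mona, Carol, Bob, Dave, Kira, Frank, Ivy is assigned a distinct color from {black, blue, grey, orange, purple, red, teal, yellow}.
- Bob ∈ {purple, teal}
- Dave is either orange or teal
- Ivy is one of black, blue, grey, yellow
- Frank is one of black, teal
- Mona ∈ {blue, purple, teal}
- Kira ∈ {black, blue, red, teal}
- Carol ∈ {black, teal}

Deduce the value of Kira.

Carol and Frank share exactly the 2 values {black, teal}; by pigeonhole those values go to them, so strike black, teal from Mona, Bob, Dave, Kira, Ivy.
Bob must be purple (only option left). Eliminate purple elsewhere: Mona.
Dave's domain is down to {orange}, so Dave = orange.
Mona has just one choice, so Mona = blue. So Kira, Ivy can't be blue.
So Kira = red.

red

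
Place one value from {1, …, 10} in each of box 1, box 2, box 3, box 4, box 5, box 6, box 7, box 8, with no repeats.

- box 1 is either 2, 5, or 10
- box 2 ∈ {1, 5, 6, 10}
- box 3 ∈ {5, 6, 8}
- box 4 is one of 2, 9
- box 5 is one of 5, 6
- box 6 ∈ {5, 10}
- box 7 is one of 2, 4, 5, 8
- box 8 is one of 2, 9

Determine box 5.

6

The 8 variables draw from only 8 values {1, 2, 4, 5, 6, 8, 9, 10}, so each is used; only box 2 can be 1, hence box 2 = 1.
The 7 still-open variables draw from only 7 values {2, 4, 5, 6, 8, 9, 10}, so each is used; only box 7 can be 4, hence box 7 = 4.
Among the 6 still-open variables, 8 fits only box 3 (and all 6 values in {2, 5, 6, 8, 9, 10} must be used), so box 3 = 8.
The 5 still-open variables together cover exactly {2, 5, 6, 9, 10} — 5 values for 5 variables — and 6 appears only in box 5's list, so box 5 = 6.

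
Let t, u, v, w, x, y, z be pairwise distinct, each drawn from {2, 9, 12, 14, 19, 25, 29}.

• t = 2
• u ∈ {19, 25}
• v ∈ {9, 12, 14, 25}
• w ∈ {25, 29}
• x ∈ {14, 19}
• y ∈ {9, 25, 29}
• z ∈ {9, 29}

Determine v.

12

t's domain is down to {2}, so t = 2.
The 6 still-open variables draw from only 6 values {9, 12, 14, 19, 25, 29}, so each is used; only v can be 12, hence v = 12.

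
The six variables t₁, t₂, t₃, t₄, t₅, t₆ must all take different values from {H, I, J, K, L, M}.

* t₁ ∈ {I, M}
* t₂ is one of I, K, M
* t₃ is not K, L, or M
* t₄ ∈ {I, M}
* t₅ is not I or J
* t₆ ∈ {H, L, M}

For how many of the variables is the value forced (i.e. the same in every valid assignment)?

The 6 variables together cover exactly {H, I, J, K, L, M} — 6 values for 6 variables — and J appears only in t₃'s list, so t₃ = J.
t₁ and t₄ share exactly the 2 values {I, M}; by pigeonhole those values go to them, so strike I, M from t₂, t₅, t₆.
t₂'s domain is down to {K}, so t₂ = K. Strike K from t₅.
Determined: t₂=K, t₃=J. The other variables each still have more than one consistent value. That makes 2.

2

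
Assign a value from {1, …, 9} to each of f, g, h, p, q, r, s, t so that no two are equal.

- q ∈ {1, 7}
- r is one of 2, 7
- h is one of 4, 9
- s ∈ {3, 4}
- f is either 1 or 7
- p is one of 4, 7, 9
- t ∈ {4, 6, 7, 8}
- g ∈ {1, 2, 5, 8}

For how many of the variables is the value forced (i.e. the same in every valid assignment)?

2

f and q between them cover only {1, 7} — a naked pair. Remove those values from g, p, r, t.
r has just one choice, so r = 2. Remove 2 from g.
h and p share exactly the 2 values {4, 9}; by pigeonhole those values go to them, so strike 4, 9 from s, t.
s's domain is down to {3}, so s = 3.
Determined: r=2, s=3. The other variables each still have more than one consistent value. That makes 2.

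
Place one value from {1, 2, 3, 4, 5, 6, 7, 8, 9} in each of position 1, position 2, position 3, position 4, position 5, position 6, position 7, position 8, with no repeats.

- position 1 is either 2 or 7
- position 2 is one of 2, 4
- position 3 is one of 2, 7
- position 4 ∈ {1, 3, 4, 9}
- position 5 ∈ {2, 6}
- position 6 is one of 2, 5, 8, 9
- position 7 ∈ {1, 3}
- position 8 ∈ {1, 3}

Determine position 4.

position 1 and position 3 between them cover only {2, 7} — a naked pair. Remove those values from position 2, position 5, position 6.
position 2 has just one choice, so position 2 = 4. Eliminate 4 elsewhere: position 4.
position 5 has just one choice, so position 5 = 6.
position 7 and position 8 between them cover only {1, 3} — a naked pair. Remove those values from position 4.
So position 4 = 9.

9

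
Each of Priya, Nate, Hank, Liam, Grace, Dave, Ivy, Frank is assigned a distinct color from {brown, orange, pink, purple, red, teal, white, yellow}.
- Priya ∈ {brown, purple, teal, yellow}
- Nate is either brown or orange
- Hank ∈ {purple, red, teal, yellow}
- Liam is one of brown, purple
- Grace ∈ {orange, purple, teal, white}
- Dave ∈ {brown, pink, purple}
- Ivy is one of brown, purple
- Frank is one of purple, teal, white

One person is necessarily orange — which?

Among the 8 variables, pink fits only Dave (and all 8 values in {brown, orange, pink, purple, red, teal, white, yellow} must be used), so Dave = pink.
Among the 7 still-open variables, red fits only Hank (and all 7 values in {brown, orange, purple, red, teal, white, yellow} must be used), so Hank = red.
The 6 still-open variables together cover exactly {brown, orange, purple, teal, white, yellow} — 6 values for 6 variables — and yellow appears only in Priya's list, so Priya = yellow.
Liam and Ivy share exactly the 2 values {brown, purple}; by pigeonhole those values go to them, so strike brown, purple from Nate, Grace, Frank.
So orange goes to Nate.

Nate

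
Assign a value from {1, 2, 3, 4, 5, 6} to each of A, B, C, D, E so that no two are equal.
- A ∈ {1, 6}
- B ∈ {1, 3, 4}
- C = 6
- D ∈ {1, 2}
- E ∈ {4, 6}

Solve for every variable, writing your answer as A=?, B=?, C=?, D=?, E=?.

C has just one choice, so C = 6. So A, E can't be 6.
E's domain is down to {4}, so E = 4. Eliminate 4 elsewhere: B.
A has just one choice, so A = 1. Eliminate 1 elsewhere: B, D.
B has just one choice, so B = 3.
That leaves D = 2.

A=1, B=3, C=6, D=2, E=4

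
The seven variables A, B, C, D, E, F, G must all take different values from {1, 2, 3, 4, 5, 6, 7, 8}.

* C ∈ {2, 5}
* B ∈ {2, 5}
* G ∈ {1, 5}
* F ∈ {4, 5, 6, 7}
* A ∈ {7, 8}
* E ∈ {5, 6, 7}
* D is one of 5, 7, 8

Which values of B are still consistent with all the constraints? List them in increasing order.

The 7 variables draw from only 7 values {1, 2, 4, 5, 6, 7, 8}, so each is used; only G can be 1, hence G = 1.
The 6 still-open variables together cover exactly {2, 4, 5, 6, 7, 8} — 6 values for 6 variables — and 4 appears only in F's list, so F = 4.
The 5 still-open variables together cover exactly {2, 5, 6, 7, 8} — 5 values for 5 variables — and 6 appears only in E's list, so E = 6.
B and C share exactly the 2 values {2, 5}; by pigeonhole those values go to them, so strike 2, 5 from D.
No further eliminations apply; B can still be any of 2, 5.

2, 5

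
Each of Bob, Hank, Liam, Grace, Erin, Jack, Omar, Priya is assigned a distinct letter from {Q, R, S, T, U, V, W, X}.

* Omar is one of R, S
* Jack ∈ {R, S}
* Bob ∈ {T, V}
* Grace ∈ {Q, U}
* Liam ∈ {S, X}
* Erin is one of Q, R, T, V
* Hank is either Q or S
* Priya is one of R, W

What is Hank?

Q

The 8 variables together cover exactly {Q, R, S, T, U, V, W, X} — 8 values for 8 variables — and U appears only in Grace's list, so Grace = U.
The 7 still-open variables together cover exactly {Q, R, S, T, V, W, X} — 7 values for 7 variables — and W appears only in Priya's list, so Priya = W.
The 6 still-open variables draw from only 6 values {Q, R, S, T, V, X}, so each is used; only Liam can be X, hence Liam = X.
Jack and Omar share exactly the 2 values {R, S}; by pigeonhole those values go to them, so strike R, S from Hank, Erin.
So Hank = Q.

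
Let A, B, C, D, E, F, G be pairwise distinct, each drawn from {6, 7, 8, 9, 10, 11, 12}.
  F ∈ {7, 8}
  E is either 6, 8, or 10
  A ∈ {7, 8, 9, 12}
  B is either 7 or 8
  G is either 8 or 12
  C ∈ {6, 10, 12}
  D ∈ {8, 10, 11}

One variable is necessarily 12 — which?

G

The 7 variables draw from only 7 values {6, 7, 8, 9, 10, 11, 12}, so each is used; only A can be 9, hence A = 9.
The 6 still-open variables draw from only 6 values {6, 7, 8, 10, 11, 12}, so each is used; only D can be 11, hence D = 11.
B and F share exactly the 2 values {7, 8}; by pigeonhole those values go to them, so strike 7, 8 from E, G.
So 12 goes to G.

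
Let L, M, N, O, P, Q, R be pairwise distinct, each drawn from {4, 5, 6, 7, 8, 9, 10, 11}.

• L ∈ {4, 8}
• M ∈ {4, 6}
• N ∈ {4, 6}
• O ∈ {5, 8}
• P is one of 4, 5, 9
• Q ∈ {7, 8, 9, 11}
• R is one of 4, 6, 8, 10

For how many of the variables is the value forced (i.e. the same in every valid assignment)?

M and N between them cover only {4, 6} — a naked pair. Remove those values from L, P, R.
L's domain is down to {8}, so L = 8. So O, Q, R can't be 8.
O must be 5 (only option left). So P can't be 5.
P's domain is down to {9}, so P = 9. Eliminate 9 elsewhere: Q.
R must be 10 (only option left).
Determined: L=8, O=5, P=9, R=10. The other variables each still have more than one consistent value. That makes 4.

4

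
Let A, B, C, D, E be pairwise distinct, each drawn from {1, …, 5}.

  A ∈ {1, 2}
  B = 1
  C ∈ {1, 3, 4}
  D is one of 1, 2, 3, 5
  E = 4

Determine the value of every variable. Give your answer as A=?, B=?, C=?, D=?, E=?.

A=2, B=1, C=3, D=5, E=4

B has just one choice, so B = 1. Remove 1 from A, C, D.
That leaves E = 4. Remove 4 from C.
A must be 2 (only option left). Remove 2 from D.
C's domain is down to {3}, so C = 3. Remove 3 from D.
D has just one choice, so D = 5.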